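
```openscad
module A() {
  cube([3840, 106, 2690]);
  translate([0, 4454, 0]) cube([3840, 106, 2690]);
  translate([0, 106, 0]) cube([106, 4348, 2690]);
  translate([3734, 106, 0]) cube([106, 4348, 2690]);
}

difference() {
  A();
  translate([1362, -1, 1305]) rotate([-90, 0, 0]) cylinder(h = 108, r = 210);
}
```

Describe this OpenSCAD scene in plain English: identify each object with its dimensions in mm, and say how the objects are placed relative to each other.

A is a box-shaped house frame (walls only): outside footprint 3840×4560 mm, wall height 2690 mm, wall thickness 106 mm. The two y-facing walls run the full x-width; the two x-facing walls fit between the inner faces of the y-facing walls.

The house frame has a circular hole of radius 210 mm through its front wall, centred at (x = 1362, z = 1305).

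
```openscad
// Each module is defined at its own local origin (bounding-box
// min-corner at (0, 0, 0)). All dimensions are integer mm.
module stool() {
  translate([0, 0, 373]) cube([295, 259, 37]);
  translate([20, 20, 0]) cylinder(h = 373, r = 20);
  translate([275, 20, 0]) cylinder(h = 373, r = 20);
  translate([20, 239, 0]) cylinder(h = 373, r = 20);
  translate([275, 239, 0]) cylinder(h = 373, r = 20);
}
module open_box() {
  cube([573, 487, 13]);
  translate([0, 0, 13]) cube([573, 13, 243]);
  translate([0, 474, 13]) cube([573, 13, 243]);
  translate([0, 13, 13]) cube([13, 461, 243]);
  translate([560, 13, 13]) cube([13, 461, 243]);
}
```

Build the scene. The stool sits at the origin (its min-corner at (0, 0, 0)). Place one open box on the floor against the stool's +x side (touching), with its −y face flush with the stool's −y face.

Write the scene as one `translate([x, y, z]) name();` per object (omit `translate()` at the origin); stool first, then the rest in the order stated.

stool();
translate([295, 0, 0]) open_box();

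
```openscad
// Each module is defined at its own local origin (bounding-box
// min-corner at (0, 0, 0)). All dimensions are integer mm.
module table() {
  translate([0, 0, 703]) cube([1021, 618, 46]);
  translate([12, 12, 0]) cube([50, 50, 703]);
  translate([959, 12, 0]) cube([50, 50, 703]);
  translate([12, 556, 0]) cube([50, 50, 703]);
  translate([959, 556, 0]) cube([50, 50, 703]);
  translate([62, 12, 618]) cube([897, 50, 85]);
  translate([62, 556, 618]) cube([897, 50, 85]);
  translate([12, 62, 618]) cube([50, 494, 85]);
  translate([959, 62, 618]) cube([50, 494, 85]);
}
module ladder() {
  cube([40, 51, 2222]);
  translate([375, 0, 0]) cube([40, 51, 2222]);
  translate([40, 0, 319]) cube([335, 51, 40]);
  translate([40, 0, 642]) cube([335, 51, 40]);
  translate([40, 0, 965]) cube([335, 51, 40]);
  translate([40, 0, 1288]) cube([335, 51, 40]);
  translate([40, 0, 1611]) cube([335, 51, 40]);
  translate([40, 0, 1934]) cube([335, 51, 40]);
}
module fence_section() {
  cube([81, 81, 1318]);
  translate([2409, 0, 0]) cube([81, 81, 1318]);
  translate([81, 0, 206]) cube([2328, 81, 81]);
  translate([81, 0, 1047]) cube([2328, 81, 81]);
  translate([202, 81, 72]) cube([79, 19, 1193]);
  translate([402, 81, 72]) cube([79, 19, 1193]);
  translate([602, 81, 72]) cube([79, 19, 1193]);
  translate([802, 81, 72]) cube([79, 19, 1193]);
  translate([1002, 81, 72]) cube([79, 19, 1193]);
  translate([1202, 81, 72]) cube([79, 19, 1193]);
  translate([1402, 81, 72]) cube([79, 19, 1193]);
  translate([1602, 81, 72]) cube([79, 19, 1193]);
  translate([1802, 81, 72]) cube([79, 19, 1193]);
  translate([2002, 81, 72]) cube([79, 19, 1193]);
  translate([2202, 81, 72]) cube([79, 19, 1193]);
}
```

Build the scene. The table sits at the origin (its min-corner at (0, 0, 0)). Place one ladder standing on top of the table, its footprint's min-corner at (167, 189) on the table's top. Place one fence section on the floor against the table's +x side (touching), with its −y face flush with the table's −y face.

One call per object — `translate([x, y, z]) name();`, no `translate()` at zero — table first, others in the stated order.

table();
translate([167, 189, 749]) ladder();
translate([1021, 0, 0]) fence_section();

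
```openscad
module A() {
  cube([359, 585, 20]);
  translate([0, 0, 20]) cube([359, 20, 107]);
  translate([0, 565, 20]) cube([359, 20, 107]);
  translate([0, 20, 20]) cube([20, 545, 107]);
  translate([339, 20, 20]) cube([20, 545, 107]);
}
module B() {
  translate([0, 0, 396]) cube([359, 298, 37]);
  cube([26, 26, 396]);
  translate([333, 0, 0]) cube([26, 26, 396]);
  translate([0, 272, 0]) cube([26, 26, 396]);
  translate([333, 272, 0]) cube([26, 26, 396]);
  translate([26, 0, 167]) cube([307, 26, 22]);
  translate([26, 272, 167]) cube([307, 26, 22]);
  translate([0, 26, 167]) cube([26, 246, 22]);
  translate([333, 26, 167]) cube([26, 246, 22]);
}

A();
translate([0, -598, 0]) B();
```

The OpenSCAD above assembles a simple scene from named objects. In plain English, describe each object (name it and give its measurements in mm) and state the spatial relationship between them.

A is an open storage box with external size 359×585×127 mm and wall thickness 20 mm (the base is also 20 mm thick). The base covers the whole footprint; the four walls stand on the base, with the y-facing walls full-width and the x-facing walls fitting between their inner faces.

B is a four-legged stool. The seat is 359×298 mm, 37 mm thick, top at z = 433 mm. It stands on four square legs, each 26×26 mm in cross-section, from z = 0 to the seat underside, each flush with a corner of the seat. Four stretchers, 26 mm wide and 22 mm tall, connect adjacent legs with their undersides at z = 167 mm, each running between the inner faces of the legs it joins and aligned with the legs' outer faces on the other axis.

The stool is on the floor beside the open box on its −y side.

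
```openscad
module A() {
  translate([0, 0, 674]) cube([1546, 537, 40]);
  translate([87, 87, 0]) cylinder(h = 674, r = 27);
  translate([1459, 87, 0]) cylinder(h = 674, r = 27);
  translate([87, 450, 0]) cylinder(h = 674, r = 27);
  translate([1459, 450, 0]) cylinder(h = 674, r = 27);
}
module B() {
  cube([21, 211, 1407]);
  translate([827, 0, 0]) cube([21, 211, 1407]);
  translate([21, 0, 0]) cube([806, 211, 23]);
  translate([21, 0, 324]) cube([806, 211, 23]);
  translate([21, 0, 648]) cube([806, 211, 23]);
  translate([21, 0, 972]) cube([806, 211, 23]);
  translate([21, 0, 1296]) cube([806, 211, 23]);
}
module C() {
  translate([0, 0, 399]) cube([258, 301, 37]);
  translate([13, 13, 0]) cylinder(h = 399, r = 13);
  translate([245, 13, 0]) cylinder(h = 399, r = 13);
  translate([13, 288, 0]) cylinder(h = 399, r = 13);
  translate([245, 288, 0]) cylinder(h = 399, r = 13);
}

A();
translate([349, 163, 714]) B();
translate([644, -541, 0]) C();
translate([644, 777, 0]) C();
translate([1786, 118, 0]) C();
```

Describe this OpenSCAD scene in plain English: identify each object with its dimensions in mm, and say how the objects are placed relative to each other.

A is a table: top 1546 mm (x) × 537 mm (y), 40 mm thick, upper face at z = 714 mm, on four round legs of 54 mm diameter, each leg's bounding box inset 60 mm from the nearest pair of top edges, running from z = 0 to the bottom of the top.

B is a bookshelf 848 mm wide overall, 211 mm deep and 1407 mm tall. The two sides are 21 mm thick vertical panels. 5 horizontal shelves of 23 mm thickness span between the inner faces of the sides; the lowest shelf sits on the floor and shelves are stacked with a clear vertical gap of 301 mm between each pair.

C is a four-legged stool. The seat is 258×301 mm, 37 mm thick, top at z = 436 mm. It stands on four round legs, each 26 mm in diameter, from z = 0 to the seat underside, each leg's axis is inset half a diameter from the nearest pair of seat edges (so the leg's bounding box is flush with the corner).

The bookshelf is on top of the table, centred. Three stools sit around the table at the −y, +y, +x sides.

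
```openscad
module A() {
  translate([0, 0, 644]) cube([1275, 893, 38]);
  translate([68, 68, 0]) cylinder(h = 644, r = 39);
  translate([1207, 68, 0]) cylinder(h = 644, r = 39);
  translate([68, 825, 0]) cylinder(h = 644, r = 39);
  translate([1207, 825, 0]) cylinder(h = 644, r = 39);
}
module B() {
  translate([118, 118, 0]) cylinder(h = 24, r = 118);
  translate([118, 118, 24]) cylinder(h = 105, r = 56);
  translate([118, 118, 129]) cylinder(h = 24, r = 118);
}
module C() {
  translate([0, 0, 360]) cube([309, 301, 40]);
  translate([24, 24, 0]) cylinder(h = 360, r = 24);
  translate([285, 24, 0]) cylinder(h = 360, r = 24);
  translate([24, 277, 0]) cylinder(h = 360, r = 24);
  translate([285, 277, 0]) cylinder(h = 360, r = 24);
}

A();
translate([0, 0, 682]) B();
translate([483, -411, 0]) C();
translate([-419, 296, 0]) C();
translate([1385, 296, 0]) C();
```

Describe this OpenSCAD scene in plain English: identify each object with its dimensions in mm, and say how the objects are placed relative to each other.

A is a table with a 1275×893 mm rectangular top, 38 mm thick, top surface at z = 682 mm, supported by four round legs of 78 mm diameter, each leg's bounding box inset 29 mm from the nearest pair of top edges, running from the floor.

B is a spool: two coaxial disc flanges of radius 118 mm and thickness 24 mm, joined by a core cylinder of radius 56 mm and height 105 mm. The lower flange rests on z = 0 and the three cylinders share a vertical axis.

C is a simple wooden stool: a rectangular seat 309 mm (x) by 301 mm (y), 40 mm thick, top face at z = 400 mm, on four round legs, each 48 mm in diameter. The legs rest on z = 0, each leg's axis is inset half a diameter from the nearest pair of seat edges (so the leg's bounding box is flush with the corner).

The spool is on top of the table. Three stools sit around the table at the −y, −x, +x sides.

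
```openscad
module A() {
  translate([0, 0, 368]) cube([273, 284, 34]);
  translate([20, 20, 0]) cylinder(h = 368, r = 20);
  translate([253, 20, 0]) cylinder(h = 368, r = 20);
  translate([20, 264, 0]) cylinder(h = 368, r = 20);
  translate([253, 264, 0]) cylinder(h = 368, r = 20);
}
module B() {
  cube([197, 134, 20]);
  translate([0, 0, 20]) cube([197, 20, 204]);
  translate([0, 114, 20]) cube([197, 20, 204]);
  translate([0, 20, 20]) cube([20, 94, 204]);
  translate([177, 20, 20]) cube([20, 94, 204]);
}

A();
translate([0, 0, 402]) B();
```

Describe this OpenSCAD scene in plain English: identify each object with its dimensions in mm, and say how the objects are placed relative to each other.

A is a four-legged stool. The seat is 273×284 mm, 34 mm thick, top at z = 402 mm. It stands on four round legs, each 40 mm in diameter, from z = 0 to the seat underside, each leg's axis is inset half a diameter from the nearest pair of seat edges (so the leg's bounding box is flush with the corner).

B is an open-topped rectangular box: outside dimensions 197×134×224 mm, with a uniform wall and base thickness of 20 mm. The base is a full 197×134 slab on the floor; four walls sit on top of the base. The front and back walls (the −y and +y sides) span the full width; the two side walls fit between them.

The open box is on top of the stool.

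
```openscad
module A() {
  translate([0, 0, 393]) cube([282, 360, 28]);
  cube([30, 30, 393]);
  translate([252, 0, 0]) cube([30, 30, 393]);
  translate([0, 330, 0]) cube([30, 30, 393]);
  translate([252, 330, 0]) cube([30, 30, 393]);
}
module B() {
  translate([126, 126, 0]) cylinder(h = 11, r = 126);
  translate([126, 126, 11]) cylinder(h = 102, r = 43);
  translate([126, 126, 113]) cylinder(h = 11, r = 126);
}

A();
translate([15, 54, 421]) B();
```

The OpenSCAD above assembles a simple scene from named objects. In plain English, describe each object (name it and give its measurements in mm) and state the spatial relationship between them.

A is a four-legged stool. The seat is a 282×360×28 mm slab whose top surface is at z = 421 mm; four square legs, each 30×30 mm in cross-section, run from the floor (z = 0) to the underside of the seat, each flush with a corner of the seat.

B is a spool: two coaxial disc flanges of radius 126 mm and thickness 11 mm, joined by a core cylinder of radius 43 mm and height 102 mm. The lower flange rests on z = 0 and the three cylinders share a vertical axis.

The spool is on top of the stool, centred.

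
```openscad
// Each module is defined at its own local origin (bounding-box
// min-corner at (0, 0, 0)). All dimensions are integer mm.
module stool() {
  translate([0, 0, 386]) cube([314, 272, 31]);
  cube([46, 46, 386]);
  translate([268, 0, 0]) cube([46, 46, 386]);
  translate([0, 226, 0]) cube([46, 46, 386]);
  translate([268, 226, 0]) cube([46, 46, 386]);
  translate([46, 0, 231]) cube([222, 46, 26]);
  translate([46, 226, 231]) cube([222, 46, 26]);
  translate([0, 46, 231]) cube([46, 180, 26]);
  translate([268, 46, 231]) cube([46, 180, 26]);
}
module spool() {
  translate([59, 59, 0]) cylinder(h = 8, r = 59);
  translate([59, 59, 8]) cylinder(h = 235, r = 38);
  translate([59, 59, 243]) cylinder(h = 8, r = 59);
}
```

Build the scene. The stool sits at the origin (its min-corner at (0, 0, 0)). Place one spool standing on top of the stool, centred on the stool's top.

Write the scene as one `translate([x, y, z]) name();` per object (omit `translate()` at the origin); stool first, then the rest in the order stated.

stool();
translate([98, 77, 417]) spool();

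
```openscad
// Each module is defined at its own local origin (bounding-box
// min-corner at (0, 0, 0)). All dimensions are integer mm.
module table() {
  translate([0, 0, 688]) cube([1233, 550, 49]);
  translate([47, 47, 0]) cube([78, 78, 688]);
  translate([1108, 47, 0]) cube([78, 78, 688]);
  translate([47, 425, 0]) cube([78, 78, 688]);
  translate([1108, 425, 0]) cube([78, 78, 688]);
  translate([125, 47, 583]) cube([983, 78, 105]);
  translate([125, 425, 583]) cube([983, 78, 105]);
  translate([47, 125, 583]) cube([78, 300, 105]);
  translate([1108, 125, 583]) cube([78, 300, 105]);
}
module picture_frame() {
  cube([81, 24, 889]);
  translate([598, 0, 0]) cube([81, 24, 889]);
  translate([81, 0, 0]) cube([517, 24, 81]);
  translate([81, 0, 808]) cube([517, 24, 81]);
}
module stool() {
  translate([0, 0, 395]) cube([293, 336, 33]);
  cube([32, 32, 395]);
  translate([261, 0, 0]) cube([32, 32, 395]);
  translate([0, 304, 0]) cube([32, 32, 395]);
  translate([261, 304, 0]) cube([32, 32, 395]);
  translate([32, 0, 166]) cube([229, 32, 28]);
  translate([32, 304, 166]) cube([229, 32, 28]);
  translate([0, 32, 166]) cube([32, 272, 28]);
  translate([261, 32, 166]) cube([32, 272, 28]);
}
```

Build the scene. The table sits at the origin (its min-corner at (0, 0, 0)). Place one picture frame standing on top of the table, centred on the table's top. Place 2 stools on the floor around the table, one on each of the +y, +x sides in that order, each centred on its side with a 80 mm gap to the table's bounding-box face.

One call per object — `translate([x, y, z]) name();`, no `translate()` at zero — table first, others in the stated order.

table();
translate([277, 263, 737]) picture_frame();
translate([470, 630, 0]) stool();
translate([1313, 107, 0]) stool();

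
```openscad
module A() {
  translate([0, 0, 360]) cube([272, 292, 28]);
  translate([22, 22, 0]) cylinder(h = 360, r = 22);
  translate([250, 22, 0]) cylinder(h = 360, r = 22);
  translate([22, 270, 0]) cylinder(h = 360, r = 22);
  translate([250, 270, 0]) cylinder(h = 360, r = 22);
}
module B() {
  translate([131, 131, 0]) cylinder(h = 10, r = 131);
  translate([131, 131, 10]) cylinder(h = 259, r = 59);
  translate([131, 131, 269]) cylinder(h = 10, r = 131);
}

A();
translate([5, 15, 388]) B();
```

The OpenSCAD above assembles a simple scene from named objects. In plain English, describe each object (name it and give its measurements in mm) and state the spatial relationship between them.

A is a four-legged stool. The seat is a 272×292×28 mm slab whose top surface is at z = 388 mm; four round legs, each 44 mm in diameter, run from the floor (z = 0) to the underside of the seat, each leg's axis is inset half a diameter from the nearest pair of seat edges (so the leg's bounding box is flush with the corner).

B is a spool: two coaxial disc flanges of radius 131 mm and thickness 10 mm, joined by a core cylinder of radius 59 mm and height 259 mm. The lower flange rests on z = 0 and the three cylinders share a vertical axis.

The spool is on top of the stool, centred.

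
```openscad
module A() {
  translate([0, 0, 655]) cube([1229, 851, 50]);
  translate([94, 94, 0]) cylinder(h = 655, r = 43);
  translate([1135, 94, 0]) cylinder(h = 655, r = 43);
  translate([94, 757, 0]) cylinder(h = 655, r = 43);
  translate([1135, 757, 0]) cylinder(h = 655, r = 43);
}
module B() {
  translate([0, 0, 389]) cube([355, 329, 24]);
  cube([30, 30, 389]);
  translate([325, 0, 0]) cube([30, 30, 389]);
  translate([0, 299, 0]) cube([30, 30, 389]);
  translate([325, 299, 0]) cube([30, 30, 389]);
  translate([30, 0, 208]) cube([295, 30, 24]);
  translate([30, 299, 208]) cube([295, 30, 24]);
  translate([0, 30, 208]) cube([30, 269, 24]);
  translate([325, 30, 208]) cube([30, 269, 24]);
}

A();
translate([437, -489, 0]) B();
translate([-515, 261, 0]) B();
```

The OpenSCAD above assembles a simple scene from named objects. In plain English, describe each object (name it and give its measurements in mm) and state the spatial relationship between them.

A is a table: top 1229 mm (x) × 851 mm (y), 50 mm thick, upper face at z = 705 mm, on four round legs of 86 mm diameter, each leg's bounding box inset 51 mm from the nearest pair of top edges, running from z = 0 to the bottom of the top.

B is a four-legged stool. The seat is 355×329 mm, 24 mm thick, top at z = 413 mm. It stands on four square legs, each 30×30 mm in cross-section, from z = 0 to the seat underside, each flush with a corner of the seat. Four stretchers, 30 mm wide and 24 mm tall, connect adjacent legs with their undersides at z = 208 mm, each running between the inner faces of the legs it joins and aligned with the legs' outer faces on the other axis.

Two stools sit around the table at the −y, −x sides.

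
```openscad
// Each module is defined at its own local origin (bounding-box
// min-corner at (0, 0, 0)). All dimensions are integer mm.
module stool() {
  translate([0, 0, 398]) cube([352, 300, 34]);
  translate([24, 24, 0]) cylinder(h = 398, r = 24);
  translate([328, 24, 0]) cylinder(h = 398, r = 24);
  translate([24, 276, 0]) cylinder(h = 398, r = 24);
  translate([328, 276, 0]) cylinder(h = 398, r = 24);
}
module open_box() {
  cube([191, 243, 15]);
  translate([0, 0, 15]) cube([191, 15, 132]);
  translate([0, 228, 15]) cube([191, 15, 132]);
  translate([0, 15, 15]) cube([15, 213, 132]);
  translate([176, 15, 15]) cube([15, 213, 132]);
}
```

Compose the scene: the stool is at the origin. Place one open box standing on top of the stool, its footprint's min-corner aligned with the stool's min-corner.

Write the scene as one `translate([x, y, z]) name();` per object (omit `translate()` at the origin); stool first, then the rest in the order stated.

stool();
translate([0, 0, 432]) open_box();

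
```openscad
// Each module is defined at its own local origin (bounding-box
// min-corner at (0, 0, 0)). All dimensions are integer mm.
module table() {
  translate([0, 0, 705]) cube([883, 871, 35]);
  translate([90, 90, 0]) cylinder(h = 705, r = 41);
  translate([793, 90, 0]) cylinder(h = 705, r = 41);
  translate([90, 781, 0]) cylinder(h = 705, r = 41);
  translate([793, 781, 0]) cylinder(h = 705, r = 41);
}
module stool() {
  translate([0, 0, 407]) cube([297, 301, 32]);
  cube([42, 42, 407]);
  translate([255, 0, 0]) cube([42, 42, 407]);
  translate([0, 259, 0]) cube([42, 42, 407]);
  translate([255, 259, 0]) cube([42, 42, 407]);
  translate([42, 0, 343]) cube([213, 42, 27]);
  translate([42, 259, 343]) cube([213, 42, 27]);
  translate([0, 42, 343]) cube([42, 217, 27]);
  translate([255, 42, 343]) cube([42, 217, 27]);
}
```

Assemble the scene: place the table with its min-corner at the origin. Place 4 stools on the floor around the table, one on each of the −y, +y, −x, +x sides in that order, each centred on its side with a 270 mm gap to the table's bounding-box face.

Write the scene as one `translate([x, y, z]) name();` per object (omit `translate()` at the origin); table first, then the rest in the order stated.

table();
translate([293, -571, 0]) stool();
translate([293, 1141, 0]) stool();
translate([-567, 285, 0]) stool();
translate([1153, 285, 0]) stool();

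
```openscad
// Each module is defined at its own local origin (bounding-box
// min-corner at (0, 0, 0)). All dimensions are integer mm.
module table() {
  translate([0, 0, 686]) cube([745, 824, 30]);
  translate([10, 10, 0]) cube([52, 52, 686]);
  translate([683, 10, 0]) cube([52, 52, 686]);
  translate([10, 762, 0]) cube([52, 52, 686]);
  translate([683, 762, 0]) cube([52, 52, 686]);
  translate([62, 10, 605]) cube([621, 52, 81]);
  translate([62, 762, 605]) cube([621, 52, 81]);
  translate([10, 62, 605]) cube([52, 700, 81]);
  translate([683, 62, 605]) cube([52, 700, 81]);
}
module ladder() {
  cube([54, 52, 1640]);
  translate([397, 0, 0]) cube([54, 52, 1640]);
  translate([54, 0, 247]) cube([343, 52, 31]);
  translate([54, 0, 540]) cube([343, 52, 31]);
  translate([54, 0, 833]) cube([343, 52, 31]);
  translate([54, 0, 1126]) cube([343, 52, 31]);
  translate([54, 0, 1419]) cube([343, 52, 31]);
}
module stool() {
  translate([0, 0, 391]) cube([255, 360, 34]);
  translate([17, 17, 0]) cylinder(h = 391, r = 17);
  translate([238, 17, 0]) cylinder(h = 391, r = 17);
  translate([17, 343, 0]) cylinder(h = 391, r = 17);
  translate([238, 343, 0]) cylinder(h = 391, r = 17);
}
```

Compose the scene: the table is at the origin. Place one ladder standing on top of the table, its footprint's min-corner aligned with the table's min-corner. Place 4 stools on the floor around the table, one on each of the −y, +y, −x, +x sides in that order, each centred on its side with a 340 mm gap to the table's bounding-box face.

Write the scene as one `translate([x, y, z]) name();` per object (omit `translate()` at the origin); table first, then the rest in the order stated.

table();
translate([0, 0, 716]) ladder();
translate([245, -700, 0]) stool();
translate([245, 1164, 0]) stool();
translate([-595, 232, 0]) stool();
translate([1085, 232, 0]) stool();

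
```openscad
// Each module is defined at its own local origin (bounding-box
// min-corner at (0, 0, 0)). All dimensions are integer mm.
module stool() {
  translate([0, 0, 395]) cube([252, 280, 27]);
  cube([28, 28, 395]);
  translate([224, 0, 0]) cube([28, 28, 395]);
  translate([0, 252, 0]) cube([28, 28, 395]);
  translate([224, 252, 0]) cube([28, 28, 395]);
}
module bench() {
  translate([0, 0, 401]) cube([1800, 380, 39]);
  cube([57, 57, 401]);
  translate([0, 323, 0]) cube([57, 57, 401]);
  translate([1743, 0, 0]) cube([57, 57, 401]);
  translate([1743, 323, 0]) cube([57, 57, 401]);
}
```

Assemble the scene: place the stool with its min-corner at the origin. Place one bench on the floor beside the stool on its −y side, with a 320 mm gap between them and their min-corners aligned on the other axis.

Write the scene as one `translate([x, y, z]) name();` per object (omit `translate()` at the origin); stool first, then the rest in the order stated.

stool();
translate([0, -700, 0]) bench();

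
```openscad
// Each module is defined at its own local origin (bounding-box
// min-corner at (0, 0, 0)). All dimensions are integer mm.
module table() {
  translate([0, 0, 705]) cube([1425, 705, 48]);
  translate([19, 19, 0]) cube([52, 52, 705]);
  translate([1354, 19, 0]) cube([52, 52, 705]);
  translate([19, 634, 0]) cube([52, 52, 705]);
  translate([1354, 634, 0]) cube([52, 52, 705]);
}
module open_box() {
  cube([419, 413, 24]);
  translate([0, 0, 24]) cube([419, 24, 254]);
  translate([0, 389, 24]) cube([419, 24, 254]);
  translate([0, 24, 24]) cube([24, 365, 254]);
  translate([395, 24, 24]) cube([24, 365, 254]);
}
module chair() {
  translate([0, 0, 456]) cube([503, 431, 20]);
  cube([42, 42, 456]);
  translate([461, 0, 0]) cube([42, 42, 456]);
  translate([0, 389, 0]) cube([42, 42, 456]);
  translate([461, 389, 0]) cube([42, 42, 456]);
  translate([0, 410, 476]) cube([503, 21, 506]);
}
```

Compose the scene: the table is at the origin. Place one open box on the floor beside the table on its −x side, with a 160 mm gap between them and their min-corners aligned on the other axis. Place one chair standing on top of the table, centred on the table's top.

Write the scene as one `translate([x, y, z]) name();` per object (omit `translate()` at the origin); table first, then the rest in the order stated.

table();
translate([-579, 0, 0]) open_box();
translate([461, 137, 753]) chair();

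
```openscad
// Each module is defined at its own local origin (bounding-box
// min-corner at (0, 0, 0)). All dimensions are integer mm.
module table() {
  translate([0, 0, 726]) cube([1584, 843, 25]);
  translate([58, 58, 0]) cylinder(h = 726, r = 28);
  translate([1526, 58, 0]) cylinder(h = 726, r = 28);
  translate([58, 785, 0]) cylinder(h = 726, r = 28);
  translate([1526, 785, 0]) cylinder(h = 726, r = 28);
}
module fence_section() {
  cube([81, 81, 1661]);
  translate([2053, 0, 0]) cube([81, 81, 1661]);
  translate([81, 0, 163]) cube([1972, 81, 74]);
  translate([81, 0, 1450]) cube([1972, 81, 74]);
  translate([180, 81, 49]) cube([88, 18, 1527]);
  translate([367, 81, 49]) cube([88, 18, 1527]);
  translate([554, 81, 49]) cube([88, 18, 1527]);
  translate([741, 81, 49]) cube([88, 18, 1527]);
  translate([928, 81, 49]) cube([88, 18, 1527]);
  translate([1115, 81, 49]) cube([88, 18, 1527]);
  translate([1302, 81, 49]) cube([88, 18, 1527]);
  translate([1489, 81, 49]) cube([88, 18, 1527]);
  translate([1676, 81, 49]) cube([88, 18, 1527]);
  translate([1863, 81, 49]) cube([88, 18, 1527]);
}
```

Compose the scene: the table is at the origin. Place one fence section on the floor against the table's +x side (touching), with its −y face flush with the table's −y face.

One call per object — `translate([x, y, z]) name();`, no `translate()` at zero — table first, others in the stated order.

table();
translate([1584, 0, 0]) fence_section();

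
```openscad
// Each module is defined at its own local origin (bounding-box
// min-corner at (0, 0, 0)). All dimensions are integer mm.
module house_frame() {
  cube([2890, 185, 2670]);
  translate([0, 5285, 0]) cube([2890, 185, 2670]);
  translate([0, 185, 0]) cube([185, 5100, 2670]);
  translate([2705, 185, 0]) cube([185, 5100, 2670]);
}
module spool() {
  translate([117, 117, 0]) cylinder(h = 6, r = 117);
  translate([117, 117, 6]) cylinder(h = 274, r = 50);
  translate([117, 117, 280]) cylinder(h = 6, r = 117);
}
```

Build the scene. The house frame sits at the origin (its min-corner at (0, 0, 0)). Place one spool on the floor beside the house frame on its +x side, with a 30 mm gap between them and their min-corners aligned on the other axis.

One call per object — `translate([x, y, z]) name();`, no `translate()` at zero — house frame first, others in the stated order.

house_frame();
translate([2920, 0, 0]) spool();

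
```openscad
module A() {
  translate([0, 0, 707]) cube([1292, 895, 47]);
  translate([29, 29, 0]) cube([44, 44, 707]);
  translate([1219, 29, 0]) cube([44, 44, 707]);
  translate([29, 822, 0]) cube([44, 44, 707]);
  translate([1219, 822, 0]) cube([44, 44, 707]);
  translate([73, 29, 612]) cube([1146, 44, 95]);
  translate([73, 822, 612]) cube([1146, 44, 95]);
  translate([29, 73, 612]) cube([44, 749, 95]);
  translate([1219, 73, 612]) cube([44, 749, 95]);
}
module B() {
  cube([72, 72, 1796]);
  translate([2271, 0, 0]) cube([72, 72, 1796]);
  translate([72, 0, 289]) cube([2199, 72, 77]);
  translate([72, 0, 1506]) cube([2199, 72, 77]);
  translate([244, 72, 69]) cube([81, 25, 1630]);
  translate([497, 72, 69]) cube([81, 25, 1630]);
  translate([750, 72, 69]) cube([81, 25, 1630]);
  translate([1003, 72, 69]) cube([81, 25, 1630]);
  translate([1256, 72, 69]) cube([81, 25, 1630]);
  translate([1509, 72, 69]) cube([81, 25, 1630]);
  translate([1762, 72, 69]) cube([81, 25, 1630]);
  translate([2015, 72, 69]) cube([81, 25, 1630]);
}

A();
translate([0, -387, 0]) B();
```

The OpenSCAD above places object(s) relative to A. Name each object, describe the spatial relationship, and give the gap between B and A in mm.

A is a table. B is a fence section. The fence section is on the floor beside the table on its −y side. The gap between the fence section and the table is 290 mm.

The fence section's nearest face is 290 mm from the table's −y face.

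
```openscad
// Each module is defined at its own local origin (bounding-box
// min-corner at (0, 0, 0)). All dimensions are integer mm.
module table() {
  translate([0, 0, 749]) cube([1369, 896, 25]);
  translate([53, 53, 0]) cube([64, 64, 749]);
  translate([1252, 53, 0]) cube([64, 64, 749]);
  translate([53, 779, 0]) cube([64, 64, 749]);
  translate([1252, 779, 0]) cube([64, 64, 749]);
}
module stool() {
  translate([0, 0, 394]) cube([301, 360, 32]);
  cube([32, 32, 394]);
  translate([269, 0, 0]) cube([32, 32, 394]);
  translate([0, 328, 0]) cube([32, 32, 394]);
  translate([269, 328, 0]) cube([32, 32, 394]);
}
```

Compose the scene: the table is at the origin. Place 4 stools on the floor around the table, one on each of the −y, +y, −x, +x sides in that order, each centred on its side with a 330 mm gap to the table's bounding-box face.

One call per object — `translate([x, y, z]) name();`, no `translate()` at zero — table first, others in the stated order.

table();
translate([534, -690, 0]) stool();
translate([534, 1226, 0]) stool();
translate([-631, 268, 0]) stool();
translate([1699, 268, 0]) stool();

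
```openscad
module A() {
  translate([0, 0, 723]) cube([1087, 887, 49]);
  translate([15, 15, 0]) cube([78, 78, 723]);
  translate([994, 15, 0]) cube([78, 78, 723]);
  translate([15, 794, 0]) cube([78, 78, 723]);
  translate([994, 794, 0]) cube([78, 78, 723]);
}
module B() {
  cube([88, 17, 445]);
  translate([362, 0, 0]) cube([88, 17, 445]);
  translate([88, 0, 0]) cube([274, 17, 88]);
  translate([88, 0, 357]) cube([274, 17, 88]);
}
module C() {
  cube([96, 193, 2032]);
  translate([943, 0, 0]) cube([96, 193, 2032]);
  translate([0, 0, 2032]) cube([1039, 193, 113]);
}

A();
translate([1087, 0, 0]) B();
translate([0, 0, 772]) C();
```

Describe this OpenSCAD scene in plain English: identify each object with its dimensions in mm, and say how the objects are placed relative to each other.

A is a rectangular dining table. The top is 1087×887×49 mm with its upper surface at z = 772 mm. It stands on four 78×78 mm square legs, each inset 15 mm from the nearest pair of top edges, running from the floor to the underside of the top.

B is a picture frame with a 274×269 mm rectangular opening (x by z) and a uniform 88 mm border on every side. Frame depth is 17 mm along y. It is built from two vertical stiles running the full outside height and two horizontal rails spanning the gap between the stiles.

C is a rectangular door frame: two vertical jambs of 96×193 mm section, 2032 mm tall, with a clear opening 847 mm wide between their inner faces. A header 113 mm tall and 193 mm deep lies on top of the jambs and spans the full outside width.

The picture frame is against the table's +x side, with their −y faces flush. The door frame is on top of the table.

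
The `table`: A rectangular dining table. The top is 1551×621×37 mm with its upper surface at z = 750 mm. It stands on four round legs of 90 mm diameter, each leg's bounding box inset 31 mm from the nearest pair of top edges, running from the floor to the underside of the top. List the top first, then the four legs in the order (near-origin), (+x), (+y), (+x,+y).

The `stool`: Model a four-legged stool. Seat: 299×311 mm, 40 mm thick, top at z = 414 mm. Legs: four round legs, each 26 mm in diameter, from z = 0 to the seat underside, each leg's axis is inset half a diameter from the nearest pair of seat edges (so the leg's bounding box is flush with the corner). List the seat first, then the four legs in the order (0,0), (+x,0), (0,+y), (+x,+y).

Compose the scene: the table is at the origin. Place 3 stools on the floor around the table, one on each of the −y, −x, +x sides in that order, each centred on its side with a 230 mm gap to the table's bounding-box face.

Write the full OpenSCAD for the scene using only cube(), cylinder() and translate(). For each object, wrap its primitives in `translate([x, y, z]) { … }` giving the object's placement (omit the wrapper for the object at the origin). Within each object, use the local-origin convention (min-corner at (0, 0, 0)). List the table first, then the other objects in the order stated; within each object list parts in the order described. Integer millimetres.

translate([0, 0, 713]) cube([1551, 621, 37]);
translate([76, 76, 0]) cylinder(h = 713, r = 45);
translate([1475, 76, 0]) cylinder(h = 713, r = 45);
translate([76, 545, 0]) cylinder(h = 713, r = 45);
translate([1475, 545, 0]) cylinder(h = 713, r = 45);
translate([626, -541, 0]) {
  translate([0, 0, 374]) cube([299, 311, 40]);
  translate([13, 13, 0]) cylinder(h = 374, r = 13);
  translate([286, 13, 0]) cylinder(h = 374, r = 13);
  translate([13, 298, 0]) cylinder(h = 374, r = 13);
  translate([286, 298, 0]) cylinder(h = 374, r = 13);
}
translate([-529, 155, 0]) {
  translate([0, 0, 374]) cube([299, 311, 40]);
  translate([13, 13, 0]) cylinder(h = 374, r = 13);
  translate([286, 13, 0]) cylinder(h = 374, r = 13);
  translate([13, 298, 0]) cylinder(h = 374, r = 13);
  translate([286, 298, 0]) cylinder(h = 374, r = 13);
}
translate([1781, 155, 0]) {
  translate([0, 0, 374]) cube([299, 311, 40]);
  translate([13, 13, 0]) cylinder(h = 374, r = 13);
  translate([286, 13, 0]) cylinder(h = 374, r = 13);
  translate([13, 298, 0]) cylinder(h = 374, r = 13);
  translate([286, 298, 0]) cylinder(h = 374, r = 13);
}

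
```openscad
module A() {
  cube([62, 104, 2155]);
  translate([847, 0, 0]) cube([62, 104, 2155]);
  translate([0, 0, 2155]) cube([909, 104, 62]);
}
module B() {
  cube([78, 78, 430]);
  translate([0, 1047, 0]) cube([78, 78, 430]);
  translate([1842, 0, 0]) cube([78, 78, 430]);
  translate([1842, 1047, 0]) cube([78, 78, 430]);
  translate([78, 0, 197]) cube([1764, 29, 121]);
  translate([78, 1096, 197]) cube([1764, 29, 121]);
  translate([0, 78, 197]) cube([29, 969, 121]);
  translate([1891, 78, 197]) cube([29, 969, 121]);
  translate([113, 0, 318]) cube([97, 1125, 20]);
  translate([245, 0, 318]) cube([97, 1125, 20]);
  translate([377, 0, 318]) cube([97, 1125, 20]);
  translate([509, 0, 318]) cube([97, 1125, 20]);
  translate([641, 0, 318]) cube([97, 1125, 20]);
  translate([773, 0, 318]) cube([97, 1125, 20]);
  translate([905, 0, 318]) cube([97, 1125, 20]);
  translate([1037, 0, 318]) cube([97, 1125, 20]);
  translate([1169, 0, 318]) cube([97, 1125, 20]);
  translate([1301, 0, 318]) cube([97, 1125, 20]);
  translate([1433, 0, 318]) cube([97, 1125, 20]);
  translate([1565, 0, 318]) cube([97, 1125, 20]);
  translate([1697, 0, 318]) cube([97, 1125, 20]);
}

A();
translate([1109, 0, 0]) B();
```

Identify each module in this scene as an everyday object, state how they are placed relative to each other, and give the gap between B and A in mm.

The bed frame's nearest face is 200 mm from the door frame's +x face.

A is a door frame. B is a bed frame. The bed frame is on the floor beside the door frame on its +x side. The gap between the bed frame and the door frame is 200 mm.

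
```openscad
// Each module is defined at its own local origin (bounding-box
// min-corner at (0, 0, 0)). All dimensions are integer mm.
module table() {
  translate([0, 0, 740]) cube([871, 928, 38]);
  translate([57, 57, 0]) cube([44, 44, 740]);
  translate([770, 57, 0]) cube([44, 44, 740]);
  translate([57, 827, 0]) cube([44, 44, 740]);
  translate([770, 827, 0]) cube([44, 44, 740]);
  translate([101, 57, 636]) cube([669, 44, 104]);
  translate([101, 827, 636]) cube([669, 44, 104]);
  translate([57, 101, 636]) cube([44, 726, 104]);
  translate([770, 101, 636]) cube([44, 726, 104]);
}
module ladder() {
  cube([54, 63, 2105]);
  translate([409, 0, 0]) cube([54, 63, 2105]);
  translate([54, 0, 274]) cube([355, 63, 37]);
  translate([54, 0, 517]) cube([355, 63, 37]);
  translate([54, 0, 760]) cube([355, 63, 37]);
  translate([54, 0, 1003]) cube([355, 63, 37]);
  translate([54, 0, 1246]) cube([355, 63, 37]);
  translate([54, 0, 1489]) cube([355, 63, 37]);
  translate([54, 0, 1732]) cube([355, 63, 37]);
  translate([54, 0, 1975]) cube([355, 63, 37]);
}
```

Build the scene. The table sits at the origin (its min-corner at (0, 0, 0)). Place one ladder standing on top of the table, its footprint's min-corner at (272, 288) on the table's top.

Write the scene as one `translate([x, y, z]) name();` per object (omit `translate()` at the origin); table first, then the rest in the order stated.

table();
translate([272, 288, 778]) ladder();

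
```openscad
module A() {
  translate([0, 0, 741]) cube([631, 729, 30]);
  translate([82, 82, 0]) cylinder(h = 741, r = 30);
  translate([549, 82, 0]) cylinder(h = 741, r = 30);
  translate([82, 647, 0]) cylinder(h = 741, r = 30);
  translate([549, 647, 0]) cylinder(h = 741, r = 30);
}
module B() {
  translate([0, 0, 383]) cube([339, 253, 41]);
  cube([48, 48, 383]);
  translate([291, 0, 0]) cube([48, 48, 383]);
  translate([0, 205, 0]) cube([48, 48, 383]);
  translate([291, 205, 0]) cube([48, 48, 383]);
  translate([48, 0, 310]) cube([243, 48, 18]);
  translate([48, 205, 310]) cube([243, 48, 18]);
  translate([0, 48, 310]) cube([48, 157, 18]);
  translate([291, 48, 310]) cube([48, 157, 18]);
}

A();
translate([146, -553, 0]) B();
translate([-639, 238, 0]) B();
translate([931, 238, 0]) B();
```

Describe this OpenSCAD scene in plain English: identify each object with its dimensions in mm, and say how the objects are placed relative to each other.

A is a table with a 631×729 mm rectangular top, 30 mm thick, top surface at z = 771 mm, supported by four round legs of 60 mm diameter, each leg's bounding box inset 52 mm from the nearest pair of top edges, running from the floor.

B is a simple wooden stool: a rectangular seat 339 mm (x) by 253 mm (y), 41 mm thick, top face at z = 424 mm, on four square legs, each 48×48 mm in cross-section. The legs rest on z = 0, each flush with a corner of the seat. Four stretchers, 48 mm wide and 18 mm tall, connect adjacent legs with their undersides at z = 310 mm, each running between the inner faces of the legs it joins and aligned with the legs' outer faces on the other axis.

Three stools sit around the table at the −y, −x, +x sides.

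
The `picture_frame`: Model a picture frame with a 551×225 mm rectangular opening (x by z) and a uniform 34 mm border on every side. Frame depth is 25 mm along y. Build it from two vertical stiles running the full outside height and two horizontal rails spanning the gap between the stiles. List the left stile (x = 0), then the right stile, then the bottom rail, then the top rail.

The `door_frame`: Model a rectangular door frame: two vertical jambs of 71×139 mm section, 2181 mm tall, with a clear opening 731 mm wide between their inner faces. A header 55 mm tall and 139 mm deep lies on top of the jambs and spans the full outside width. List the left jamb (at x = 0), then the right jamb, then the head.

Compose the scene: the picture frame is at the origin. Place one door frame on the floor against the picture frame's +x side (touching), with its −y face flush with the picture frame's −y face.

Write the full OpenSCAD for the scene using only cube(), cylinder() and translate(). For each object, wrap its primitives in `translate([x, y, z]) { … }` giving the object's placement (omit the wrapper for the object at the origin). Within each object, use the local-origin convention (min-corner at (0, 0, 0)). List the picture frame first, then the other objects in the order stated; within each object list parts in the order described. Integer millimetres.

cube([34, 25, 293]);
translate([585, 0, 0]) cube([34, 25, 293]);
translate([34, 0, 0]) cube([551, 25, 34]);
translate([34, 0, 259]) cube([551, 25, 34]);
translate([619, 0, 0]) {
  cube([71, 139, 2181]);
  translate([802, 0, 0]) cube([71, 139, 2181]);
  translate([0, 0, 2181]) cube([873, 139, 55]);
}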